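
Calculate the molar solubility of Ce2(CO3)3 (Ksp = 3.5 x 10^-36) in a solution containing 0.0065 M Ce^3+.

s = 1.5e-11 M

Ce2(CO3)3(s) ⇌ 2 Ce^3+ + 3 CO3^2-
Ksp = [Ce^3+]^2[CO3^2-]^3
Let s = moles of Ce2(CO3)3 that dissolve per litre. [Ce^3+] = 0.0065 + 2s ≈ 0.0065, [CO3^2-] = 3s (since the Ce^3+ already present dominates).
Ksp ≈ (0.0065)^2 × (3s)^3
s = 1.5 × 10^-11 M
Check: 2s = 2.9 × 10^-11 ≪ 0.0065, so the approximation is valid.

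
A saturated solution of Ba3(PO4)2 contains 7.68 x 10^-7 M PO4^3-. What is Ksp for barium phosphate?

Ba3(PO4)2(s) ⇌ 3 Ba^2+(aq) + 2 PO4^3-(aq)
Stoichiometry gives [Ba^2+] = (3/2)[PO4^3-] = 1.152 × 10^-6 M.
Ksp = [Ba^2+]^3[PO4^3-]^2
Ksp = (1.152 x 10^-6)^3 × (7.68 x 10^-7)^2 = 9.02 × 10^-31

Ksp = 9.02 × 10^-31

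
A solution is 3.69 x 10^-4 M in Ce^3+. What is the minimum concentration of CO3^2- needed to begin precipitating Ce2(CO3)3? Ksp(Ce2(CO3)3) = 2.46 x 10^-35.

Ce2(CO3)3(s) ⇌ 2 Ce^3+ + 3 CO3^2-
Ksp = [Ce^3+]^2[CO3^2-]^3
Precipitation begins when Q = Ksp. With [Ce^3+] = 3.69 x 10^-4 M:
2.46 x 10^-35 = (3.69 x 10^-4)^2 × [CO3^2-]^3
[CO3^2-] = (2.46 x 10^-35 / 1.362 x 10^-7)^(1/3) = 5.65 × 10^-10 M

[CO3^2-] ≈ 5.65 × 10^-10 M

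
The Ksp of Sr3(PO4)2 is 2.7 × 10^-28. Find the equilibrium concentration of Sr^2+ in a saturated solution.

[Sr^2+] ≈ 3.6e-6 M

Sr3(PO4)2(s) ⇌ 3 Sr^2+(aq) + 2 PO4^3-(aq)
Ksp = [Sr^2+]^3[PO4^3-]^2
With molar solubility s: [Sr^2+] = 3s, [PO4^3-] = 2s.
Substituting: Ksp = (3s)^3(2s)^2 = 108s^5
s = (2.7 × 10^-28 / 108)^(1/5) = 1.20 × 10^-6 M
[Sr^2+] = 3s = 3.6 × 10^-6 M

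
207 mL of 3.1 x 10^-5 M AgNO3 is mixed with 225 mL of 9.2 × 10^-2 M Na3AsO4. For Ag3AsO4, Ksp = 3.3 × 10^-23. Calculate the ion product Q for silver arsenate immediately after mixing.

Total volume = 207 + 225 = 432 mL.
[Ag^+] = 3.1 x 10^-5 × (207/432) = 1.49 × 10^-5 M
[AsO4^3-] = 9.2 × 10^-2 × (225/432) = 4.79 × 10^-2 M
Ag3AsO4(s) ⇌ 3 Ag^+ + AsO4^3-, so Q = [Ag^+]^3[AsO4^3-]
Q = (1.49 x 10^-5)^3(4.79 x 10^-2) = 1.6 x 10^-16
Q > Ksp, so Ag3AsO4 will precipitate.

Q ≈ 1.6e-16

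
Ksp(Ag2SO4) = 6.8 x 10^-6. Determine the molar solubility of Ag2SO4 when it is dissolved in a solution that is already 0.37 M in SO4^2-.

s = 2.1e-3 M

Ag2SO4(s) ⇌ 2 Ag^+(aq) + SO4^2-(aq)
Ksp = [Ag^+]^2[SO4^2-]
Let s be the molar solubility in this solution. [Ag^+] = 2s, [SO4^2-] = 0.37 + s ≈ 0.37 (since the SO4^2- already present dominates).
Ksp ≈ (2s)^2 × 0.37
s = 2.1 × 10^-3 M
Check: s = 2.1 x 10^-3 ≪ 0.37, so the approximation is valid.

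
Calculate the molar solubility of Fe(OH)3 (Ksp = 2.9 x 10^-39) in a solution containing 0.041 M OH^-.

Fe(OH)3(s) ⇌ Fe^3+ + 3 OH^-
Ksp = [Fe^3+][OH^-]^3
If s mol/L dissolves here, [Fe^3+] = s, [OH^-] = 0.041 + 3s ≈ 0.041 (Ksp is small, so little additional dissolves).
Ksp ≈ s × (0.041)^3
s = 4.2 × 10^-35 M
Check: 3s = 1.3 x 10^-34 ≪ 0.041, so the approximation is valid.

s ≈ 4.2 x 10^-35 M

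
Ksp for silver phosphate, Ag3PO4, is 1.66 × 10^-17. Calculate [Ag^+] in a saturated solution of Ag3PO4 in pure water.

Ag3PO4(s) ⇌ 3 Ag^+(aq) + PO4^3-(aq)
Ksp = [Ag^+]^3[PO4^3-]
Let s = molar solubility. Then [Ag^+] = 3s and [PO4^3-] = s.
Substituting: Ksp = (3s)^3s = 27s^4
s^4 = 1.66 × 10^-17 / 27, so s = 2.800 x 10^-5 M
[Ag^+] = 3s = 8.40 × 10^-5 M

[Ag^+] = 8.40 × 10^-5 M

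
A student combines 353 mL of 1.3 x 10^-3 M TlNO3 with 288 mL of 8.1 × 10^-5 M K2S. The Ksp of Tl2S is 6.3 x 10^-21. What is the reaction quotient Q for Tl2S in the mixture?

Total volume = 353 + 288 = 641 mL.
[Tl^+] = 1.3 × 10^-3 × (353/641) = 7.16 × 10^-4 M
[S^2-] = 8.1 x 10^-5 × (288/641) = 3.64 × 10^-5 M
Tl2S(s) ⇌ 2 Tl^+ + S^2-, so Q = [Tl^+]^2[S^2-]
Q = (7.16 x 10^-4)^2(3.64 × 10^-5) = 1.9 × 10^-11
Q > Ksp, so Tl2S will precipitate.

Q ≈ 1.9e-11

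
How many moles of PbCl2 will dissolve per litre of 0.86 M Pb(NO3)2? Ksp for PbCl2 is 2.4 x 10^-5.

PbCl2(s) ⇌ Pb^2+ + 2 Cl^-
Ksp = [Pb^2+][Cl^-]^2
Let s be the molar solubility in this solution. [Pb^2+] = 0.86 + s ≈ 0.86, [Cl^-] = 2s (Ksp is small, so little additional dissolves).
Ksp ≈ 0.86 × (2s)^2
s = 2.6 x 10^-3 M
Check: s = 2.6 × 10^-3 ≪ 0.86, so the approximation is valid.

2.6e-3 M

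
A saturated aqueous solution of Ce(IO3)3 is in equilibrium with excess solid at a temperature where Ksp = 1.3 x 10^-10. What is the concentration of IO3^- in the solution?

Ce(IO3)3(s) <=> Ce^3+(aq) + 3 IO3^-(aq)
Ksp = [Ce^3+][IO3^-]^3
With molar solubility s: [Ce^3+] = s, [IO3^-] = 3s.
Ksp = s(3s)^3 = 27s^4
Solving, s = (1.3 x 10^-10/27)^(1/4) = 1.48 x 10^-3 M
[IO3^-] = 3s = 4.4 × 10^-3 M

[IO3^-] ≈ 4.4 x 10^-3 M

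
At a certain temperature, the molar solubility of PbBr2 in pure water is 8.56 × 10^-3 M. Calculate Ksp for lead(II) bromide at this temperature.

Ksp = 2.51 × 10^-6

PbBr2(s) ⇌ Pb^2+(aq) + 2 Br^-(aq)
If s mol/L of PbBr2 dissolves, [Pb^2+] = s and [Br^-] = 2s.
Ksp = [Pb^2+][Br^-]^2
Substituting: Ksp = s(2s)^2 = 4s^3
Ksp = 4 × (8.56 x 10^-3)^3 = 2.51 x 10^-6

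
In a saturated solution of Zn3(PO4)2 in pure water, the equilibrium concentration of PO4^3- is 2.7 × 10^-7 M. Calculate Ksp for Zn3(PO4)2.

Zn3(PO4)2(s) ⇌ 3 Zn^2+(aq) + 2 PO4^3-(aq)
Stoichiometry gives [Zn^2+] = (3/2)[PO4^3-] = 4.05 × 10^-7 M.
Ksp = [Zn^2+]^3[PO4^3-]^2
Ksp = (4.05 × 10^-7)^3 × (2.7 × 10^-7)^2 = 4.8 × 10^-33

4.8 x 10^-33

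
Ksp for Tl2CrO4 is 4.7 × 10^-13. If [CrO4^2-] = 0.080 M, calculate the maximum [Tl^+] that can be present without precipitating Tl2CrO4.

Tl2CrO4(s) ⇌ 2 Tl^+(aq) + CrO4^2-(aq)
Ksp = [Tl^+]^2[CrO4^2-]
Precipitation begins when Q = Ksp. With [CrO4^2-] = 0.080 M:
4.7 × 10^-13 = (0.080) × [Tl^+]^2
[Tl^+] = (4.7 × 10^-13 / 8.0 × 10^-2)^(1/2) = 2.4 x 10^-6 M

[Tl^+] = 2.4 × 10^-6 M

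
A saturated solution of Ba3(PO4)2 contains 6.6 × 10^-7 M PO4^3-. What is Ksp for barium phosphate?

Ksp = 4.2 × 10^-31

Ba3(PO4)2(s) <=> 3 Ba^2+(aq) + 2 PO4^3-(aq)
Stoichiometry gives [Ba^2+] = (3/2)[PO4^3-] = 9.90 × 10^-7 M.
Ksp = [Ba^2+]^3[PO4^3-]^2
Ksp = (9.90 × 10^-7)^3 × (6.6 × 10^-7)^2 = 4.2 × 10^-31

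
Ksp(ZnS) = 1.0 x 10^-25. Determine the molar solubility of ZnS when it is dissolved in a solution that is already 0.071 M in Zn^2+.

1.4 × 10^-24 M

ZnS(s) <=> Zn^2+(aq) + S^2-(aq)
Ksp = [Zn^2+][S^2-]
Let s = moles of ZnS that dissolve per litre. [Zn^2+] = 0.071 + s ≈ 0.071, [S^2-] = s (Ksp is small, so little additional dissolves).
Ksp ≈ 0.071 × s
s = 1.4 x 10^-24 M
Check: s = 1.4 × 10^-24 ≪ 0.071, so the approximation is valid.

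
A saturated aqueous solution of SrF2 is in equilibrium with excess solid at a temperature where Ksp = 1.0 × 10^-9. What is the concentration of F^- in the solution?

SrF2(s) ⇌ Sr^2+(aq) + 2 F^-(aq)
Ksp = [Sr^2+][F^-]^2
For each mole of SrF2 that dissolves: [Sr^2+] = s, [F^-] = 2s.
Ksp = s(2s)^2 = 4s^3
s = (1.0 × 10^-9 / 4)^(1/3) = 6.30 × 10^-4 M
[F^-] = 2s = 1.3 × 10^-3 M

1.3e-3 M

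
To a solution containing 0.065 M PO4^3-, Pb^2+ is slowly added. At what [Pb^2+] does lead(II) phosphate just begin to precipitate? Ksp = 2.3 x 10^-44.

Pb3(PO4)2(s) <=> 3 Pb^2+ + 2 PO4^3-
Ksp = [Pb^2+]^3[PO4^3-]^2
Precipitation begins when Q = Ksp. With [PO4^3-] = 0.065 M:
2.3 x 10^-44 = (0.065)^2 × [Pb^2+]^3
[Pb^2+] = (2.3 x 10^-44 / 4.23 x 10^-3)^(1/3) = 1.8 × 10^-14 M

1.8e-14 M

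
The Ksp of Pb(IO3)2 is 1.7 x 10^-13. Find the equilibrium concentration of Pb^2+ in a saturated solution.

Pb(IO3)2(s) ⇌ Pb^2+(aq) + 2 IO3^-(aq)
Ksp = [Pb^2+][IO3^-]^2
For each mole of Pb(IO3)2 that dissolves: [Pb^2+] = s, [IO3^-] = 2s.
Substituting: Ksp = s(2s)^2 = 4s^3
s^3 = 1.7 x 10^-13 / 4, so s = 3.49 x 10^-5 M
[Pb^2+] = s = 3.5 × 10^-5 M

[Pb^2+] ≈ 3.5 × 10^-5 M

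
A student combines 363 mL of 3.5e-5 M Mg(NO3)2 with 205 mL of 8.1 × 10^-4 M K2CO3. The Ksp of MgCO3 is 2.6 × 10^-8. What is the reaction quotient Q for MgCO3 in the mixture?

6.5 × 10^-9

Total volume = 363 + 205 = 568 mL.
[Mg^2+] = 3.5 × 10^-5 × (363/568) = 2.24 × 10^-5 M
[CO3^2-] = 8.1 × 10^-4 × (205/568) = 2.92 x 10^-4 M
MgCO3(s) <=> Mg^2+(aq) + CO3^2-(aq), so Q = [Mg^2+][CO3^2-]
Q = (2.24 × 10^-5)(2.92 × 10^-4) = 6.5 × 10^-9
Q < Ksp, so no precipitate of MgCO3 forms.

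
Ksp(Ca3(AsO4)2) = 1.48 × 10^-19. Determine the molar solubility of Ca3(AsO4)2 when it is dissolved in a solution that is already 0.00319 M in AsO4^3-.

8.14 x 10^-6 M

Ca3(AsO4)2(s) ⇌ 3 Ca^2+(aq) + 2 AsO4^3-(aq)
Ksp = [Ca^2+]^3[AsO4^3-]^2
If s mol/L dissolves here, [Ca^2+] = 3s, [AsO4^3-] = 0.00319 + 2s ≈ 0.00319 (Ksp is small, so little additional dissolves).
Ksp ≈ (3s)^3 × (0.00319)^2
s = 8.14 x 10^-6 M
Check: 2s = 1.6 × 10^-5 ≪ 0.00319, so the approximation is valid.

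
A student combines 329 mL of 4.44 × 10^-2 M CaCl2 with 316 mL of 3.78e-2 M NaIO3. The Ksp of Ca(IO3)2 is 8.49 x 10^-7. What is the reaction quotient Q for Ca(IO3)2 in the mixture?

Total volume = 329 + 316 = 645 mL.
[Ca^2+] = 4.44 × 10^-2 × (329/645) = 2.265 x 10^-2 M
[IO3^-] = 3.78 x 10^-2 × (316/645) = 1.852 × 10^-2 M
Ca(IO3)2(s) <=> Ca^2+ + 2 IO3^-, so Q = [Ca^2+][IO3^-]^2
Q = (2.265 × 10^-2)(1.852 × 10^-2)^2 = 7.77 x 10^-6
Q > Ksp, so Ca(IO3)2 will precipitate.

7.77 x 10^-6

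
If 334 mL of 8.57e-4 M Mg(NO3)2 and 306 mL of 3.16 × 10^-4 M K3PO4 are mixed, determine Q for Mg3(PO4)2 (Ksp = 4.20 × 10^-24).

Total volume = 334 + 306 = 640 mL.
[Mg^2+] = 8.57 × 10^-4 × (334/640) = 4.472 × 10^-4 M
[PO4^3-] = 3.16 × 10^-4 × (306/640) = 1.511 × 10^-4 M
Mg3(PO4)2(s) ⇌ 3 Mg^2+ + 2 PO4^3-, so Q = [Mg^2+]^3[PO4^3-]^2
Q = (4.472 × 10^-4)^3(1.511 × 10^-4)^2 = 2.04 × 10^-18
Q > Ksp, so Mg3(PO4)2 will precipitate.

2.04 × 10^-18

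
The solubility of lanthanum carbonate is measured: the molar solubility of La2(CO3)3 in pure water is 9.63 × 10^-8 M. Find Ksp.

8.94 x 10^-34

La2(CO3)3(s) ⇌ 2 La^3+(aq) + 3 CO3^2-(aq)
Let s = molar solubility. Then [La^3+] = 2s and [CO3^2-] = 3s.
Ksp = [La^3+]^2[CO3^2-]^3
Ksp = (2s)^2(3s)^3 = 108s^5
Ksp = 108 × (9.63 × 10^-8)^5 = 8.94 × 10^-34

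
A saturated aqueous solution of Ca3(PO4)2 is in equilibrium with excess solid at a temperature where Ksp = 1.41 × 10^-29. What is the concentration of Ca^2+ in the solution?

Ca3(PO4)2(s) ⇌ 3 Ca^2+(aq) + 2 PO4^3-(aq)
Ksp = [Ca^2+]^3[PO4^3-]^2
For each mole of Ca3(PO4)2 that dissolves: [Ca^2+] = 3s, [PO4^3-] = 2s.
Ksp = (3s)^3(2s)^2 = 108s^5
Solving, s = (1.41 × 10^-29/108)^(1/5) = 6.655 × 10^-7 M
[Ca^2+] = 3s = 2.00 × 10^-6 M

2.00 × 10^-6 M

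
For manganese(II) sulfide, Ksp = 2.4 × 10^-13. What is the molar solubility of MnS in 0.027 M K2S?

MnS(s) <=> Mn^2+ + S^2-
Ksp = [Mn^2+][S^2-]
Let s be the molar solubility in this solution. [Mn^2+] = s, [S^2-] = 0.027 + s ≈ 0.027 (Ksp is small, so little additional dissolves).
Ksp ≈ s × 0.027
s = 8.9 × 10^-12 M
Check: s = 8.9 × 10^-12 ≪ 0.027, so the approximation is valid.

s ≈ 8.9 × 10^-12 M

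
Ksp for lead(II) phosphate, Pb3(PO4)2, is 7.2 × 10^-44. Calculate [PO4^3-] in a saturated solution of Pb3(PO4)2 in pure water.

Pb3(PO4)2(s) <=> 3 Pb^2+(aq) + 2 PO4^3-(aq)
Ksp = [Pb^2+]^3[PO4^3-]^2
With molar solubility s: [Pb^2+] = 3s, [PO4^3-] = 2s.
Ksp = (3s)^3(2s)^2 = 108s^5
Solving, s = (7.2 × 10^-44/108)^(1/5) = 9.22 × 10^-10 M
[PO4^3-] = 2s = 1.8 × 10^-9 M

1.8 x 10^-9 M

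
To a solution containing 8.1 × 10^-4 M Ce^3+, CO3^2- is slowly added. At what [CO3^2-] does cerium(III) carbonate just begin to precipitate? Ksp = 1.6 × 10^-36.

Ce2(CO3)3(s) <=> 2 Ce^3+(aq) + 3 CO3^2-(aq)
Ksp = [Ce^3+]^2[CO3^2-]^3
Precipitation begins when Q = Ksp. With [Ce^3+] = 8.1 × 10^-4 M:
1.6 × 10^-36 = (8.1 × 10^-4)^2 × [CO3^2-]^3
[CO3^2-] = (1.6 × 10^-36 / 6.56 × 10^-7)^(1/3) = 1.3 x 10^-10 M

[CO3^2-] = 1.3 × 10^-10 M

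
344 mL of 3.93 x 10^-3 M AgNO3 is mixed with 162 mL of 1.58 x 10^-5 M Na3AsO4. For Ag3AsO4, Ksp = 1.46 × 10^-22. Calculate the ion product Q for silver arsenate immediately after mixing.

Total volume = 344 + 162 = 506 mL.
[Ag^+] = 3.93 x 10^-3 × (344/506) = 2.672 × 10^-3 M
[AsO4^3-] = 1.58 x 10^-5 × (162/506) = 5.058 × 10^-6 M
Ag3AsO4(s) ⇌ 3 Ag^+(aq) + AsO4^3-(aq), so Q = [Ag^+]^3[AsO4^3-]
Q = (2.672 × 10^-3)^3(5.058 × 10^-6) = 9.65 × 10^-14
Q > Ksp, so Ag3AsO4 will precipitate.

9.65e-14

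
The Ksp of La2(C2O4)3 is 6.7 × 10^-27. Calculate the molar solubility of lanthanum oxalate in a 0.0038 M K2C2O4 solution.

La2(C2O4)3(s) ⇌ 2 La^3+ + 3 C2O4^2-
Ksp = [La^3+]^2[C2O4^2-]^3
Let s be the molar solubility in this solution. [La^3+] = 2s, [C2O4^2-] = 0.0038 + 3s ≈ 0.0038 (Ksp is small, so little additional dissolves).
Ksp ≈ (2s)^2 × (0.0038)^3
s = 1.7 × 10^-10 M
Check: 3s = 5.2 × 10^-10 ≪ 0.0038, so the approximation is valid.

s = 1.7 x 10^-10 M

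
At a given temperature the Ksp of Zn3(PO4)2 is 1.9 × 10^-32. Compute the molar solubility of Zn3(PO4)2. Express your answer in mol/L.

Zn3(PO4)2(s) ⇌ 3 Zn^2+(aq) + 2 PO4^3-(aq)
Ksp = [Zn^2+]^3[PO4^3-]^2
For each mole of Zn3(PO4)2 that dissolves: [Zn^2+] = 3s, [PO4^3-] = 2s.
Substituting: Ksp = (3s)^3(2s)^2 = 108s^5
Solving, s = (1.9 × 10^-32/108)^(1/5) = 1.8 x 10^-7 M

s = 1.8 × 10^-7 M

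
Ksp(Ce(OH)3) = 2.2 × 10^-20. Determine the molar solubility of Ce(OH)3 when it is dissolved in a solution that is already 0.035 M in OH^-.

Ce(OH)3(s) ⇌ Ce^3+(aq) + 3 OH^-(aq)
Ksp = [Ce^3+][OH^-]^3
Let s = moles of Ce(OH)3 that dissolve per litre. [Ce^3+] = s, [OH^-] = 0.035 + 3s ≈ 0.035 (common-ion effect: OH^- is already 0.035 M).
Ksp ≈ s × (0.035)^3
s = 5.1 × 10^-16 M
Check: 3s = 1.5 × 10^-15 ≪ 0.035, so the approximation is valid.

s = 5.1 × 10^-16 M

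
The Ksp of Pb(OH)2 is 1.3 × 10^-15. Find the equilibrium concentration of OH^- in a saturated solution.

[OH^-] ≈ 1.4 x 10^-5 M

Pb(OH)2(s) <=> Pb^2+ + 2 OH^-
Ksp = [Pb^2+][OH^-]^2
Let s = molar solubility. Then [Pb^2+] = s and [OH^-] = 2s.
Ksp = s(2s)^2 = 4s^3
s^3 = 1.3 × 10^-15 / 4, so s = 6.88 x 10^-6 M
[OH^-] = 2s = 1.4 x 10^-5 M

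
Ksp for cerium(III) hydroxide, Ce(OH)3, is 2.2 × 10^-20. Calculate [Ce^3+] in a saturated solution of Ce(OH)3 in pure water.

Ce(OH)3(s) ⇌ Ce^3+ + 3 OH^-
Ksp = [Ce^3+][OH^-]^3
With molar solubility s: [Ce^3+] = s, [OH^-] = 3s.
Ksp = s(3s)^3 = 27s^4
s^4 = 2.2 × 10^-20 / 27, so s = 5.34 × 10^-6 M
[Ce^3+] = s = 5.3 × 10^-6 M

[Ce^3+] ≈ 5.3e-6 M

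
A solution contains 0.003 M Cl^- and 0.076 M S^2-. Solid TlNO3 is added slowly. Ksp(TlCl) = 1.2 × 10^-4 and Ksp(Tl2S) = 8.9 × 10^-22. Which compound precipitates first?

Each salt begins to precipitate when Q = Ksp, i.e. when [Tl^+] reaches its threshold.
For TlCl: 1.2 × 10^-4 = 0.003 × [Tl^+]  ⇒  [Tl^+] = 4.0 × 10^-2 M.
For Tl2S: 8.9 × 10^-22 = 0.076 × [Tl^+]^2  ⇒  [Tl^+] = 1.1 x 10^-10 M.
The salt with the lower threshold [Tl^+] precipitates first: Tl2S.

Tl2S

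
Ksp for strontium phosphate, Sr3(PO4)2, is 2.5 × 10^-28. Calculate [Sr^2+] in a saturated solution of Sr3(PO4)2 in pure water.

3.5 x 10^-6 M

Sr3(PO4)2(s) <=> 3 Sr^2+(aq) + 2 PO4^3-(aq)
Ksp = [Sr^2+]^3[PO4^3-]^2
If s mol/L of Sr3(PO4)2 dissolves, [Sr^2+] = 3s and [PO4^3-] = 2s.
Substituting: Ksp = (3s)^3(2s)^2 = 108s^5
s = (2.5 × 10^-28 / 108)^(1/5) = 1.18 × 10^-6 M
[Sr^2+] = 3s = 3.5 × 10^-6 M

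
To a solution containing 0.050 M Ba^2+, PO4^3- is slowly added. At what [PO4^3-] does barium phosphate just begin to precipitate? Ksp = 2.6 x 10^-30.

[PO4^3-] ≈ 1.4 × 10^-13 M

Ba3(PO4)2(s) <=> 3 Ba^2+(aq) + 2 PO4^3-(aq)
Ksp = [Ba^2+]^3[PO4^3-]^2
Precipitation begins when Q = Ksp. With [Ba^2+] = 0.050 M:
2.6 x 10^-30 = (0.050)^3 × [PO4^3-]^2
[PO4^3-] = (2.6 x 10^-30 / 1.25 x 10^-4)^(1/2) = 1.4 × 10^-13 M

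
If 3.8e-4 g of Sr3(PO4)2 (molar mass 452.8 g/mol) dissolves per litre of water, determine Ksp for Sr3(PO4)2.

Molar solubility s = (3.8 x 10^-4 g/L) / (452.8 g/mol) = 8.39 x 10^-7 M.
Sr3(PO4)2(s) <=> 3 Sr^2+ + 2 PO4^3-
If s mol/L of Sr3(PO4)2 dissolves, [Sr^2+] = 3s and [PO4^3-] = 2s.
Ksp = [Sr^2+]^3[PO4^3-]^2
So Ksp = (3s)^3 × (2s)^2 = 108s^5
With s = 8.39 × 10^-7: Ksp = 4.5 × 10^-29

Ksp ≈ 4.5 x 10^-29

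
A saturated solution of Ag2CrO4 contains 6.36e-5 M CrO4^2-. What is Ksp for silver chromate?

Ag2CrO4(s) <=> 2 Ag^+ + CrO4^2-
Stoichiometry gives [Ag^+] = (2/1)[CrO4^2-] = 1.272 × 10^-4 M.
Ksp = [Ag^+]^2[CrO4^2-]
Ksp = (1.272 x 10^-4)^2 × 6.36 × 10^-5 = 1.03 × 10^-12

Ksp ≈ 1.03 x 10^-12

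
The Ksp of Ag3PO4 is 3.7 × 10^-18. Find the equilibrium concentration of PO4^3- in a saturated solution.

Ag3PO4(s) <=> 3 Ag^+(aq) + PO4^3-(aq)
Ksp = [Ag^+]^3[PO4^3-]
If s mol/L of Ag3PO4 dissolves, [Ag^+] = 3s and [PO4^3-] = s.
Substituting: Ksp = (3s)^3s = 27s^4
Solving, s = (3.7 × 10^-18/27)^(1/4) = 1.92 x 10^-5 M
[PO4^3-] = s = 1.9 × 10^-5 M

1.9e-5 M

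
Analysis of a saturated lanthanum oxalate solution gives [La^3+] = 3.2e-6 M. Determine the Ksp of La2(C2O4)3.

Ksp = 1.1e-27

La2(C2O4)3(s) ⇌ 2 La^3+ + 3 C2O4^2-
Stoichiometry gives [C2O4^2-] = (3/2)[La^3+] = 4.80 x 10^-6 M.
Ksp = [La^3+]^2[C2O4^2-]^3
Ksp = (3.2 x 10^-6)^2 × (4.80 × 10^-6)^3 = 1.1 × 10^-27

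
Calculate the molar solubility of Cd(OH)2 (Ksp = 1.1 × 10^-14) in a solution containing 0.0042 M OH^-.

s = 6.2 × 10^-10 M

Cd(OH)2(s) <=> Cd^2+(aq) + 2 OH^-(aq)
Ksp = [Cd^2+][OH^-]^2
Let s = moles of Cd(OH)2 that dissolve per litre. [Cd^2+] = s, [OH^-] = 0.0042 + 2s ≈ 0.0042 (common-ion effect: OH^- is already 0.0042 M).
Ksp ≈ s × (0.0042)^2
s = 6.2 × 10^-10 M
Check: 2s = 1.2 x 10^-9 ≪ 0.0042, so the approximation is valid.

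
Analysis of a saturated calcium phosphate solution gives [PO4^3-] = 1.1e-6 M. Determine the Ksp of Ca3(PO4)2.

Ksp = 5.4 × 10^-30

Ca3(PO4)2(s) <=> 3 Ca^2+(aq) + 2 PO4^3-(aq)
Stoichiometry gives [Ca^2+] = (3/2)[PO4^3-] = 1.65 × 10^-6 M.
Ksp = [Ca^2+]^3[PO4^3-]^2
Ksp = (1.65 × 10^-6)^3 × (1.1 × 10^-6)^2 = 5.4 x 10^-30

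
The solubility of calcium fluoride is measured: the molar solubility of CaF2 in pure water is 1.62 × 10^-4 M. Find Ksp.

Ksp ≈ 1.70 × 10^-11

CaF2(s) ⇌ Ca^2+ + 2 F^-
If s mol/L of CaF2 dissolves, [Ca^2+] = s and [F^-] = 2s.
Ksp = [Ca^2+][F^-]^2
Substituting: Ksp = s(2s)^2 = 4s^3
With s = 1.62 × 10^-4: Ksp = 1.70 × 10^-11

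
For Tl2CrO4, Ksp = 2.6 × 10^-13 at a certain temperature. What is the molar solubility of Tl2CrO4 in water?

Tl2CrO4(s) <=> 2 Tl^+ + CrO4^2-
Ksp = [Tl^+]^2[CrO4^2-]
For each mole of Tl2CrO4 that dissolves: [Tl^+] = 2s, [CrO4^2-] = s.
Ksp = (2s)^2s = 4s^3
Solving, s = (2.6 × 10^-13/4)^(1/3) = 4.0 × 10^-5 M

s = 4.0e-5 M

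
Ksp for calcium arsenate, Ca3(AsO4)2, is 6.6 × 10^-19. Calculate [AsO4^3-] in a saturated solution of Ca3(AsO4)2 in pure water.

Ca3(AsO4)2(s) <=> 3 Ca^2+(aq) + 2 AsO4^3-(aq)
Ksp = [Ca^2+]^3[AsO4^3-]^2
Let s = molar solubility. Then [Ca^2+] = 3s and [AsO4^3-] = 2s.
So Ksp = (3s)^3 × (2s)^2 = 108s^5
Solving, s = (6.6 × 10^-19/108)^(1/5) = 9.06 × 10^-5 M
[AsO4^3-] = 2s = 1.8 × 10^-4 M

1.8 x 10^-4 M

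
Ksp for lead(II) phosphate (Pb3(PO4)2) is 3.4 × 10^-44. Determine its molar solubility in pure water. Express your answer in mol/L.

Pb3(PO4)2(s) ⇌ 3 Pb^2+ + 2 PO4^3-
Ksp = [Pb^2+]^3[PO4^3-]^2
With molar solubility s: [Pb^2+] = 3s, [PO4^3-] = 2s.
So Ksp = (3s)^3 × (2s)^2 = 108s^5
s^5 = 3.4 × 10^-44 / 108, so s = 7.9 × 10^-10 M

s = 7.9 × 10^-10 M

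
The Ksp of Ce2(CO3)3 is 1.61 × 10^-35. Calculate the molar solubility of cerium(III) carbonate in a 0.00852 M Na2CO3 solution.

Ce2(CO3)3(s) ⇌ 2 Ce^3+ + 3 CO3^2-
Ksp = [Ce^3+]^2[CO3^2-]^3
Let s be the molar solubility in this solution. [Ce^3+] = 2s, [CO3^2-] = 0.00852 + 3s ≈ 0.00852 (common-ion effect: CO3^2- is already 0.00852 M).
Ksp ≈ (2s)^2 × (0.00852)^3
s = 2.55 x 10^-15 M
Check: 3s = 7.7 × 10^-15 ≪ 0.00852, so the approximation is valid.

s = 2.55 × 10^-15 M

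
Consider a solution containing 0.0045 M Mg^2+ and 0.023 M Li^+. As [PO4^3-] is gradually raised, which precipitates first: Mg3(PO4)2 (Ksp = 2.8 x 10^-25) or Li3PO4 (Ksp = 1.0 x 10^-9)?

Each salt begins to precipitate when Q = Ksp, i.e. when [PO4^3-] reaches its threshold.
For Mg3(PO4)2: 2.8 x 10^-25 = (0.0045)^3 × [PO4^3-]^2  ⇒  [PO4^3-] = 1.8 × 10^-9 M.
For Li3PO4: 1.0 x 10^-9 = (0.023)^3 × [PO4^3-]  ⇒  [PO4^3-] = 8.2 × 10^-5 M.
The salt with the lower threshold [PO4^3-] precipitates first: Mg3(PO4)2.

Mg3(PO4)2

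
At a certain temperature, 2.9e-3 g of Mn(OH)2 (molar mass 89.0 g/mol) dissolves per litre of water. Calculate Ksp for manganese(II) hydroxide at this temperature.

Molar solubility s = (2.9 × 10^-3 g/L) / (89.0 g/mol) = 3.26 × 10^-5 M.
Mn(OH)2(s) <=> Mn^2+ + 2 OH^-
For each mole of Mn(OH)2 that dissolves: [Mn^2+] = s, [OH^-] = 2s.
Ksp = [Mn^2+][OH^-]^2
So Ksp = s × (2s)^2 = 4s^3
With s = 3.26 × 10^-5: Ksp = 1.4 × 10^-13

Ksp ≈ 1.4 x 10^-13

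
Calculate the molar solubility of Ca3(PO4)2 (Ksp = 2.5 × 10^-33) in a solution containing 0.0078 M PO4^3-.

Ca3(PO4)2(s) ⇌ 3 Ca^2+(aq) + 2 PO4^3-(aq)
Ksp = [Ca^2+]^3[PO4^3-]^2
Let s = moles of Ca3(PO4)2 that dissolve per litre. [Ca^2+] = 3s, [PO4^3-] = 0.0078 + 2s ≈ 0.0078 (since the PO4^3- already present dominates).
Ksp ≈ (3s)^3 × (0.0078)^2
s = 1.2 × 10^-10 M
Check: 2s = 2.3 × 10^-10 ≪ 0.0078, so the approximation is valid.

1.2e-10 M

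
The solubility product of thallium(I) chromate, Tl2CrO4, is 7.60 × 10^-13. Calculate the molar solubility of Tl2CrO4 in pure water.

5.75 × 10^-5 M

Tl2CrO4(s) <=> 2 Tl^+ + CrO4^2-
Ksp = [Tl^+]^2[CrO4^2-]
For each mole of Tl2CrO4 that dissolves: [Tl^+] = 2s, [CrO4^2-] = s.
Substituting: Ksp = (2s)^2s = 4s^3
s = (7.60 × 10^-13 / 4)^(1/3) = 5.75 x 10^-5 M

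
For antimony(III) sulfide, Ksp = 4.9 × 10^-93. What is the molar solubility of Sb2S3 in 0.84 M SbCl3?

Sb2S3(s) <=> 2 Sb^3+ + 3 S^2-
Ksp = [Sb^3+]^2[S^2-]^3
Let s = moles of Sb2S3 that dissolve per litre. [Sb^3+] = 0.84 + 2s ≈ 0.84, [S^2-] = 3s (common-ion effect: Sb^3+ is already 0.84 M).
Ksp ≈ (0.84)^2 × (3s)^3
s = 6.4 x 10^-32 M
Check: 2s = 1.3 x 10^-31 ≪ 0.84, so the approximation is valid.

s = 6.4 × 10^-32 M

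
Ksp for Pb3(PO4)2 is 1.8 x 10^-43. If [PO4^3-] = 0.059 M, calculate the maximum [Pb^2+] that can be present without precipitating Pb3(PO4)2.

[Pb^2+] ≈ 3.7 × 10^-14 M

Pb3(PO4)2(s) ⇌ 3 Pb^2+ + 2 PO4^3-
Ksp = [Pb^2+]^3[PO4^3-]^2
Precipitation begins when Q = Ksp. With [PO4^3-] = 0.059 M:
1.8 x 10^-43 = (0.059)^2 × [Pb^2+]^3
[Pb^2+] = (1.8 x 10^-43 / 3.48 x 10^-3)^(1/3) = 3.7 x 10^-14 M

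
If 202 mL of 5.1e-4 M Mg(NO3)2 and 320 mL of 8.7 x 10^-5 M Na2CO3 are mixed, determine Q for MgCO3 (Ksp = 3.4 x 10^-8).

Q = 1.1e-8

Total volume = 202 + 320 = 522 mL.
[Mg^2+] = 5.1 x 10^-4 × (202/522) = 1.97 x 10^-4 M
[CO3^2-] = 8.7 × 10^-5 × (320/522) = 5.33 × 10^-5 M
MgCO3(s) ⇌ Mg^2+(aq) + CO3^2-(aq), so Q = [Mg^2+][CO3^2-]
Q = (1.97 x 10^-4)(5.33 × 10^-5) = 1.1 × 10^-8
Q < Ksp, so no precipitate of MgCO3 forms.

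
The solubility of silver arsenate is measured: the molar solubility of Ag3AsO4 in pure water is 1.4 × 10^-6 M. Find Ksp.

1.0 x 10^-22

Ag3AsO4(s) ⇌ 3 Ag^+ + AsO4^3-
If s mol/L of Ag3AsO4 dissolves, [Ag^+] = 3s and [AsO4^3-] = s.
Ksp = [Ag^+]^3[AsO4^3-]
Substituting: Ksp = (3s)^3s = 27s^4
Ksp = 27 × (1.4 × 10^-6)^4 = 1.0 × 10^-22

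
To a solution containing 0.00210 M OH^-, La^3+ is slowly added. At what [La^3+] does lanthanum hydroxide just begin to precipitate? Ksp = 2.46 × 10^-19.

La(OH)3(s) ⇌ La^3+ + 3 OH^-
Ksp = [La^3+][OH^-]^3
Precipitation begins when Q = Ksp. With [OH^-] = 0.00210 M:
2.46 × 10^-19 = (0.00210)^3 × [La^3+]
[La^3+] = (2.46 × 10^-19 / 9.261 x 10^-9) = 2.66 × 10^-11 M

[La^3+] ≈ 2.66 x 10^-11 M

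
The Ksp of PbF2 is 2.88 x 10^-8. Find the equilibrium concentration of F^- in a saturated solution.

[F^-] ≈ 3.86 x 10^-3 M

PbF2(s) <=> Pb^2+ + 2 F^-
Ksp = [Pb^2+][F^-]^2
If s mol/L of PbF2 dissolves, [Pb^2+] = s and [F^-] = 2s.
Substituting: Ksp = s(2s)^2 = 4s^3
Solving, s = (2.88 x 10^-8/4)^(1/3) = 1.931 x 10^-3 M
[F^-] = 2s = 3.86 × 10^-3 M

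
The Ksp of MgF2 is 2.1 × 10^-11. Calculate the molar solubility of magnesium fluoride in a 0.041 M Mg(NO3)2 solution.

s = 1.1 × 10^-5 M

MgF2(s) ⇌ Mg^2+ + 2 F^-
Ksp = [Mg^2+][F^-]^2
If s mol/L dissolves here, [Mg^2+] = 0.041 + s ≈ 0.041, [F^-] = 2s (common-ion effect: Mg^2+ is already 0.041 M).
Ksp ≈ 0.041 × (2s)^2
s = 1.1 x 10^-5 M
Check: s = 1.1 x 10^-5 ≪ 0.041, so the approximation is valid.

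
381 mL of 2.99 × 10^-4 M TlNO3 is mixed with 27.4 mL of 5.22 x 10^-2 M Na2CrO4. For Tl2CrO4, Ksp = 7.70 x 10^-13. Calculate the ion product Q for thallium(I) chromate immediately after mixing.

2.72 x 10^-10

Total volume = 381 + 27.4 = 408.4 mL.
[Tl^+] = 2.99 x 10^-4 × (381/408.4) = 2.789 x 10^-4 M
[CrO4^2-] = 5.22 × 10^-2 × (27.4/408.4) = 3.502 x 10^-3 M
Tl2CrO4(s) ⇌ 2 Tl^+ + CrO4^2-, so Q = [Tl^+]^2[CrO4^2-]
Q = (2.789 × 10^-4)^2(3.502 × 10^-3) = 2.72 × 10^-10
Q > Ksp, so Tl2CrO4 will precipitate.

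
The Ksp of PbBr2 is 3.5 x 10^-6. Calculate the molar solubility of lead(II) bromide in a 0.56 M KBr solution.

PbBr2(s) ⇌ Pb^2+ + 2 Br^-
Ksp = [Pb^2+][Br^-]^2
Let s be the molar solubility in this solution. [Pb^2+] = s, [Br^-] = 0.56 + 2s ≈ 0.56 (Ksp is small, so little additional dissolves).
Ksp ≈ s × (0.56)^2
s = 1.1 × 10^-5 M
Check: 2s = 2.2 × 10^-5 ≪ 0.56, so the approximation is valid.

s ≈ 1.1 x 10^-5 M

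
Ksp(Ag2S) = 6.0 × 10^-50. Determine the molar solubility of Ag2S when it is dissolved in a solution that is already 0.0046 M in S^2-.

1.8e-24 M

Ag2S(s) ⇌ 2 Ag^+ + S^2-
Ksp = [Ag^+]^2[S^2-]
Let s = moles of Ag2S that dissolve per litre. [Ag^+] = 2s, [S^2-] = 0.0046 + s ≈ 0.0046 (Ksp is small, so little additional dissolves).
Ksp ≈ (2s)^2 × 0.0046
s = 1.8 × 10^-24 M
Check: s = 1.8 x 10^-24 ≪ 0.0046, so the approximation is valid.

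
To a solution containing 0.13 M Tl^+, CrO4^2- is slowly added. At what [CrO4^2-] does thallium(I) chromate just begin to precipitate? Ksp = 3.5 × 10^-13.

Tl2CrO4(s) ⇌ 2 Tl^+(aq) + CrO4^2-(aq)
Ksp = [Tl^+]^2[CrO4^2-]
Precipitation begins when Q = Ksp. With [Tl^+] = 0.13 M:
3.5 × 10^-13 = (0.13)^2 × [CrO4^2-]
[CrO4^2-] = (3.5 × 10^-13 / 1.69 × 10^-2) = 2.1 × 10^-11 M

[CrO4^2-] ≈ 2.1 × 10^-11 M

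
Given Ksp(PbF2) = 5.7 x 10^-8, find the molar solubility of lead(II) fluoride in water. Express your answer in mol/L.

s = 2.4e-3 M

PbF2(s) ⇌ Pb^2+(aq) + 2 F^-(aq)
Ksp = [Pb^2+][F^-]^2
With molar solubility s: [Pb^2+] = s, [F^-] = 2s.
Substituting: Ksp = s(2s)^2 = 4s^3
s = (5.7 x 10^-8 / 4)^(1/3) = 2.4 x 10^-3 M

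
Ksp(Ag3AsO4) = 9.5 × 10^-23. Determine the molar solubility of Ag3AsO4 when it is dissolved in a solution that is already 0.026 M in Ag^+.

Ag3AsO4(s) ⇌ 3 Ag^+(aq) + AsO4^3-(aq)
Ksp = [Ag^+]^3[AsO4^3-]
If s mol/L dissolves here, [Ag^+] = 0.026 + 3s ≈ 0.026, [AsO4^3-] = s (common-ion effect: Ag^+ is already 0.026 M).
Ksp ≈ (0.026)^3 × s
s = 5.4 x 10^-18 M
Check: 3s = 1.6 x 10^-17 ≪ 0.026, so the approximation is valid.

s = 5.4e-18 M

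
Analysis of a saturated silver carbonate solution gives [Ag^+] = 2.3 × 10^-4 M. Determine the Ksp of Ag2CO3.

Ag2CO3(s) ⇌ 2 Ag^+(aq) + CO3^2-(aq)
Stoichiometry gives [CO3^2-] = (1/2)[Ag^+] = 1.15 × 10^-4 M.
Ksp = [Ag^+]^2[CO3^2-]
Ksp = (2.3 x 10^-4)^2 × 1.15 x 10^-4 = 6.1 × 10^-12

6.1e-12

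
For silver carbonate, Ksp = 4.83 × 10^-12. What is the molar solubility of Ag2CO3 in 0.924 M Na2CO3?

Ag2CO3(s) ⇌ 2 Ag^+ + CO3^2-
Ksp = [Ag^+]^2[CO3^2-]
Let s = moles of Ag2CO3 that dissolve per litre. [Ag^+] = 2s, [CO3^2-] = 0.924 + s ≈ 0.924 (common-ion effect: CO3^2- is already 0.924 M).
Ksp ≈ (2s)^2 × 0.924
s = 1.14 x 10^-6 M
Check: s = 1.1 × 10^-6 ≪ 0.924, so the approximation is valid.

s ≈ 1.14 × 10^-6 M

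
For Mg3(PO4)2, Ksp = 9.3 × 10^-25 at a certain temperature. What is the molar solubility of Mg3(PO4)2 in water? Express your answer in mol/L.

Mg3(PO4)2(s) <=> 3 Mg^2+(aq) + 2 PO4^3-(aq)
Ksp = [Mg^2+]^3[PO4^3-]^2
Let s = molar solubility. Then [Mg^2+] = 3s and [PO4^3-] = 2s.
So Ksp = (3s)^3 × (2s)^2 = 108s^5
s = (9.3 × 10^-25 / 108)^(1/5) = 6.1 × 10^-6 M

6.1e-6 M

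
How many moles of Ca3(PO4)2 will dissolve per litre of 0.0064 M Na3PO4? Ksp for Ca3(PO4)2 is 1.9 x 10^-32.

s ≈ 2.6e-10 M

Ca3(PO4)2(s) ⇌ 3 Ca^2+ + 2 PO4^3-
Ksp = [Ca^2+]^3[PO4^3-]^2
Let s = moles of Ca3(PO4)2 that dissolve per litre. [Ca^2+] = 3s, [PO4^3-] = 0.0064 + 2s ≈ 0.0064 (Ksp is small, so little additional dissolves).
Ksp ≈ (3s)^3 × (0.0064)^2
s = 2.6 × 10^-10 M
Check: 2s = 5.2 × 10^-10 ≪ 0.0064, so the approximation is valid.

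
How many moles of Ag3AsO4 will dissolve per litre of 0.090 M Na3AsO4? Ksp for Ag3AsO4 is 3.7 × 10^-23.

s = 2.5 × 10^-8 M

Ag3AsO4(s) ⇌ 3 Ag^+ + AsO4^3-
Ksp = [Ag^+]^3[AsO4^3-]
If s mol/L dissolves here, [Ag^+] = 3s, [AsO4^3-] = 0.090 + s ≈ 0.090 (since AsO4^3- from Na3AsO4 dominates).
Ksp ≈ (3s)^3 × 0.090
s = 2.5 x 10^-8 M
Check: s = 2.5 × 10^-8 ≪ 0.090, so the approximation is valid.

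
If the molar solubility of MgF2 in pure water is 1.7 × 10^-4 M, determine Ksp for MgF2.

Ksp = 2.0 x 10^-11

MgF2(s) ⇌ Mg^2+ + 2 F^-
If s mol/L of MgF2 dissolves, [Mg^2+] = s and [F^-] = 2s.
Ksp = [Mg^2+][F^-]^2
Ksp = s(2s)^2 = 4s^3
With s = 1.7 x 10^-4: Ksp = 2.0 × 10^-11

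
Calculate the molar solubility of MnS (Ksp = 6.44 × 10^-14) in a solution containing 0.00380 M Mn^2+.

1.69 × 10^-11 M

MnS(s) <=> Mn^2+(aq) + S^2-(aq)
Ksp = [Mn^2+][S^2-]
If s mol/L dissolves here, [Mn^2+] = 0.00380 + s ≈ 0.00380, [S^2-] = s (since the Mn^2+ already present dominates).
Ksp ≈ 0.00380 × s
s = 1.69 × 10^-11 M
Check: s = 1.7 x 10^-11 ≪ 0.00380, so the approximation is valid.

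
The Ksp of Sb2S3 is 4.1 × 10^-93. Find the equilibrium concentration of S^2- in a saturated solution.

[S^2-] = 3.9 × 10^-19 M

Sb2S3(s) <=> 2 Sb^3+ + 3 S^2-
Ksp = [Sb^3+]^2[S^2-]^3
For each mole of Sb2S3 that dissolves: [Sb^3+] = 2s, [S^2-] = 3s.
Ksp = (2s)^2(3s)^3 = 108s^5
s^5 = 4.1 × 10^-93 / 108, so s = 1.31 × 10^-19 M
[S^2-] = 3s = 3.9 × 10^-19 M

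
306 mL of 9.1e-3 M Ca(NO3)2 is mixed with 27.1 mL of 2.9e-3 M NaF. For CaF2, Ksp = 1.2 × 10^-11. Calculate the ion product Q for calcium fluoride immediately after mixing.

Q ≈ 4.7 x 10^-10

Total volume = 306 + 27.1 = 333.1 mL.
[Ca^2+] = 9.1 × 10^-3 × (306/333.1) = 8.36 × 10^-3 M
[F^-] = 2.9 × 10^-3 × (27.1/333.1) = 2.36 × 10^-4 M
CaF2(s) ⇌ Ca^2+(aq) + 2 F^-(aq), so Q = [Ca^2+][F^-]^2
Q = (8.36 x 10^-3)(2.36 x 10^-4)^2 = 4.7 × 10^-10
Q > Ksp, so CaF2 will precipitate.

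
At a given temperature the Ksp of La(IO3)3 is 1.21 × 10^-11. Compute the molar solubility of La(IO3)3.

La(IO3)3(s) <=> La^3+ + 3 IO3^-
Ksp = [La^3+][IO3^-]^3
With molar solubility s: [La^3+] = s, [IO3^-] = 3s.
Substituting: Ksp = s(3s)^3 = 27s^4
Solving, s = (1.21 × 10^-11/27)^(1/4) = 8.18 x 10^-4 M

s ≈ 8.18 × 10^-4 M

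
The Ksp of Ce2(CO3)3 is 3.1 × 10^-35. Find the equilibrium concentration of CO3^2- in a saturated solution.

1.5e-7 M

Ce2(CO3)3(s) ⇌ 2 Ce^3+(aq) + 3 CO3^2-(aq)
Ksp = [Ce^3+]^2[CO3^2-]^3
If s mol/L of Ce2(CO3)3 dissolves, [Ce^3+] = 2s and [CO3^2-] = 3s.
Substituting: Ksp = (2s)^2(3s)^3 = 108s^5
Solving, s = (3.1 × 10^-35/108)^(1/5) = 4.92 × 10^-8 M
[CO3^2-] = 3s = 1.5 x 10^-7 M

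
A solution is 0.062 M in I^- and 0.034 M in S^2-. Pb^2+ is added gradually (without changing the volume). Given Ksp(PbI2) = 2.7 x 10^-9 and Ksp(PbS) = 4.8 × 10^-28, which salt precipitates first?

PbS

Each salt begins to precipitate when Q = Ksp, i.e. when [Pb^2+] reaches its threshold.
For PbI2: 2.7 x 10^-9 = (0.062)^2 × [Pb^2+]  ⇒  [Pb^2+] = 7.0 x 10^-7 M.
For PbS: 4.8 × 10^-28 = 0.034 × [Pb^2+]  ⇒  [Pb^2+] = 1.4 x 10^-26 M.
The salt with the lower threshold [Pb^2+] precipitates first: PbS.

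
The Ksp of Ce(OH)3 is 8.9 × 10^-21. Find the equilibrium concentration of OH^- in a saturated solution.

[OH^-] ≈ 1.3 × 10^-5 M

Ce(OH)3(s) ⇌ Ce^3+(aq) + 3 OH^-(aq)
Ksp = [Ce^3+][OH^-]^3
For each mole of Ce(OH)3 that dissolves: [Ce^3+] = s, [OH^-] = 3s.
Substituting: Ksp = s(3s)^3 = 27s^4
s^4 = 8.9 × 10^-21 / 27, so s = 4.26 x 10^-6 M
[OH^-] = 3s = 1.3 x 10^-5 M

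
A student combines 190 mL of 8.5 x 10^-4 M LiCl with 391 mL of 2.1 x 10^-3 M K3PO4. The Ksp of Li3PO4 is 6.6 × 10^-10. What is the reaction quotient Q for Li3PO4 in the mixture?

Total volume = 190 + 391 = 581 mL.
[Li^+] = 8.5 x 10^-4 × (190/581) = 2.78 × 10^-4 M
[PO4^3-] = 2.1 × 10^-3 × (391/581) = 1.41 × 10^-3 M
Li3PO4(s) <=> 3 Li^+ + PO4^3-, so Q = [Li^+]^3[PO4^3-]
Q = (2.78 × 10^-4)^3(1.41 × 10^-3) = 3.0 × 10^-14
Q < Ksp, so no precipitate of Li3PO4 forms.

Q ≈ 3.0 × 10^-14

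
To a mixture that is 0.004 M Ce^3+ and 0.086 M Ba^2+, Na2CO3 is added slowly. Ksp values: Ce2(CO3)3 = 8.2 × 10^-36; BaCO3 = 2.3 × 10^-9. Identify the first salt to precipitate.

Ce2(CO3)3

Precipitation of each salt starts when its ion product equals its Ksp.
For Ce2(CO3)3: 8.2 × 10^-36 = (0.004)^2 × [CO3^2-]^3  ⇒  [CO3^2-] = 8.0 × 10^-11 M.
For BaCO3: 2.3 × 10^-9 = 0.086 × [CO3^2-]  ⇒  [CO3^2-] = 2.7 × 10^-8 M.
The salt with the lower threshold [CO3^2-] precipitates first: Ce2(CO3)3.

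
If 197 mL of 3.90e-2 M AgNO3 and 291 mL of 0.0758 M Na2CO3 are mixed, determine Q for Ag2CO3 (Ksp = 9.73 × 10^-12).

Total volume = 197 + 291 = 488 mL.
[Ag^+] = 3.90 × 10^-2 × (197/488) = 1.574 x 10^-2 M
[CO3^2-] = 7.58 x 10^-2 × (291/488) = 4.520 × 10^-2 M
Ag2CO3(s) ⇌ 2 Ag^+(aq) + CO3^2-(aq), so Q = [Ag^+]^2[CO3^2-]
Q = (1.574 × 10^-2)^2(4.520 × 10^-2) = 1.12 x 10^-5
Q > Ksp, so Ag2CO3 will precipitate.

Q = 1.12 × 10^-5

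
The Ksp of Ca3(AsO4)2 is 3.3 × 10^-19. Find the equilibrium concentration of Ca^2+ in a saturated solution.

2.4e-4 M

Ca3(AsO4)2(s) ⇌ 3 Ca^2+(aq) + 2 AsO4^3-(aq)
Ksp = [Ca^2+]^3[AsO4^3-]^2
If s mol/L of Ca3(AsO4)2 dissolves, [Ca^2+] = 3s and [AsO4^3-] = 2s.
So Ksp = (3s)^3 × (2s)^2 = 108s^5
s^5 = 3.3 × 10^-19 / 108, so s = 7.89 × 10^-5 M
[Ca^2+] = 3s = 2.4 × 10^-4 M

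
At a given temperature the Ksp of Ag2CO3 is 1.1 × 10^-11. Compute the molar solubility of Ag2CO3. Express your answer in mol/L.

1.4 x 10^-4 M

Ag2CO3(s) ⇌ 2 Ag^+ + CO3^2-
Ksp = [Ag^+]^2[CO3^2-]
If s mol/L of Ag2CO3 dissolves, [Ag^+] = 2s and [CO3^2-] = s.
Substituting: Ksp = (2s)^2s = 4s^3
s = (1.1 × 10^-11 / 4)^(1/3) = 1.4 x 10^-4 M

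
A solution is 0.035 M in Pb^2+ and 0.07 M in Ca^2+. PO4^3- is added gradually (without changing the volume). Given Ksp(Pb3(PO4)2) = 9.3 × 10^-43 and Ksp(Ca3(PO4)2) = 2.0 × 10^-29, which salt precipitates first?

Each salt begins to precipitate when Q = Ksp, i.e. when [PO4^3-] reaches its threshold.
For Pb3(PO4)2: 9.3 × 10^-43 = (0.035)^3 × [PO4^3-]^2  ⇒  [PO4^3-] = 1.5 x 10^-19 M.
For Ca3(PO4)2: 2.0 × 10^-29 = (0.07)^3 × [PO4^3-]^2  ⇒  [PO4^3-] = 2.4 × 10^-13 M.
The salt with the lower threshold [PO4^3-] precipitates first: Pb3(PO4)2.

Pb3(PO4)2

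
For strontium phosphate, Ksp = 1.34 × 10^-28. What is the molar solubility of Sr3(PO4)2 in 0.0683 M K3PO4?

Sr3(PO4)2(s) ⇌ 3 Sr^2+(aq) + 2 PO4^3-(aq)
Ksp = [Sr^2+]^3[PO4^3-]^2
Let s be the molar solubility in this solution. [Sr^2+] = 3s, [PO4^3-] = 0.0683 + 2s ≈ 0.0683 (since PO4^3- from K3PO4 dominates).
Ksp ≈ (3s)^3 × (0.0683)^2
s = 1.02 × 10^-9 M
Check: 2s = 2.0 × 10^-9 ≪ 0.0683, so the approximation is valid.

1.02 × 10^-9 M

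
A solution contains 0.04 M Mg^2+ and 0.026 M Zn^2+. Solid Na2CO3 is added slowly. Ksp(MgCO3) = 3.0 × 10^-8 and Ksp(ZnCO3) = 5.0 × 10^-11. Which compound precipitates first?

ZnCO3

Precipitation of each salt starts when its ion product equals its Ksp.
For MgCO3: 3.0 × 10^-8 = 0.04 × [CO3^2-]  ⇒  [CO3^2-] = 7.5 × 10^-7 M.
For ZnCO3: 5.0 × 10^-11 = 0.026 × [CO3^2-]  ⇒  [CO3^2-] = 1.9 × 10^-9 M.
The salt with the lower threshold [CO3^2-] precipitates first: ZnCO3.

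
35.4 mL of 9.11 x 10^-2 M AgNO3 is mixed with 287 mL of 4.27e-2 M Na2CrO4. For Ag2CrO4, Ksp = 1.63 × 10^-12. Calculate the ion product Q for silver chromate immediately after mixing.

Total volume = 35.4 + 287 = 322.4 mL.
[Ag^+] = 9.11 × 10^-2 × (35.4/322.4) = 1.000 x 10^-2 M
[CrO4^2-] = 4.27 x 10^-2 × (287/322.4) = 3.801 × 10^-2 M
Ag2CrO4(s) <=> 2 Ag^+(aq) + CrO4^2-(aq), so Q = [Ag^+]^2[CrO4^2-]
Q = (1.000 x 10^-2)^2(3.801 x 10^-2) = 3.80 × 10^-6
Q > Ksp, so Ag2CrO4 will precipitate.

Q = 3.80 x 10^-6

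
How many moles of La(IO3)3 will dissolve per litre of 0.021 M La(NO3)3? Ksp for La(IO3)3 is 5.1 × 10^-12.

s ≈ 2.1 × 10^-4 M

La(IO3)3(s) ⇌ La^3+ + 3 IO3^-
Ksp = [La^3+][IO3^-]^3
If s mol/L dissolves here, [La^3+] = 0.021 + s ≈ 0.021, [IO3^-] = 3s (since La^3+ from La(NO3)3 dominates).
Ksp ≈ 0.021 × (3s)^3
s = 2.1 x 10^-4 M
Check: s = 2.1 × 10^-4 ≪ 0.021, so the approximation is valid.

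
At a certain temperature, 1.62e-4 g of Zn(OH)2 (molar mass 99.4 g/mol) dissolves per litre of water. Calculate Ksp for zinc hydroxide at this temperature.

Ksp = 1.73 x 10^-17

Molar solubility s = (1.62 x 10^-4 g/L) / (99.4 g/mol) = 1.630 x 10^-6 M.
Zn(OH)2(s) ⇌ Zn^2+(aq) + 2 OH^-(aq)
If s mol/L of Zn(OH)2 dissolves, [Zn^2+] = s and [OH^-] = 2s.
Ksp = [Zn^2+][OH^-]^2
Substituting: Ksp = s(2s)^2 = 4s^3
Ksp = 4 × (1.630 x 10^-6)^3 = 1.73 x 10^-17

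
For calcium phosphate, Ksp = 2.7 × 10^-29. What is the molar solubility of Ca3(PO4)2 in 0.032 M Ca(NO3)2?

Ca3(PO4)2(s) ⇌ 3 Ca^2+(aq) + 2 PO4^3-(aq)
Ksp = [Ca^2+]^3[PO4^3-]^2
Let s be the molar solubility in this solution. [Ca^2+] = 0.032 + 3s ≈ 0.032, [PO4^3-] = 2s (since Ca^2+ from Ca(NO3)2 dominates).
Ksp ≈ (0.032)^3 × (2s)^2
s = 4.5 × 10^-13 M
Check: 3s = 1.4 × 10^-12 ≪ 0.032, so the approximation is valid.

s = 4.5 × 10^-13 M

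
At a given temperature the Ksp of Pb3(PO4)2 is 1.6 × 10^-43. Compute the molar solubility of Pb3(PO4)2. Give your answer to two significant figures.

Pb3(PO4)2(s) ⇌ 3 Pb^2+ + 2 PO4^3-
Ksp = [Pb^2+]^3[PO4^3-]^2
Let s = molar solubility. Then [Pb^2+] = 3s and [PO4^3-] = 2s.
Substituting: Ksp = (3s)^3(2s)^2 = 108s^5
Solving, s = (1.6 × 10^-43/108)^(1/5) = 1.1 × 10^-9 M

s ≈ 1.1 × 10^-9 M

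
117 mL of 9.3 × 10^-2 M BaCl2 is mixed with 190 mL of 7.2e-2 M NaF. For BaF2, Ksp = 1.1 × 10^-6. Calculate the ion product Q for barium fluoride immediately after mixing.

Q = 7.0 × 10^-5

Total volume = 117 + 190 = 307 mL.
[Ba^2+] = 9.3 × 10^-2 × (117/307) = 3.54 x 10^-2 M
[F^-] = 7.2 × 10^-2 × (190/307) = 4.46 x 10^-2 M
BaF2(s) ⇌ Ba^2+(aq) + 2 F^-(aq), so Q = [Ba^2+][F^-]^2
Q = (3.54 × 10^-2)(4.46 × 10^-2)^2 = 7.0 × 10^-5
Q > Ksp, so BaF2 will precipitate.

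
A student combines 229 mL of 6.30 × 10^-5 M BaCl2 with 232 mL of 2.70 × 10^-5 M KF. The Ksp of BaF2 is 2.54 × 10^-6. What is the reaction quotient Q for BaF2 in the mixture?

Q ≈ 5.78e-15

Total volume = 229 + 232 = 461 mL.
[Ba^2+] = 6.30 x 10^-5 × (229/461) = 3.130 × 10^-5 M
[F^-] = 2.70 x 10^-5 × (232/461) = 1.359 × 10^-5 M
BaF2(s) ⇌ Ba^2+(aq) + 2 F^-(aq), so Q = [Ba^2+][F^-]^2
Q = (3.130 × 10^-5)(1.359 × 10^-5)^2 = 5.78 × 10^-15
Q < Ksp, so no precipitate of BaF2 forms.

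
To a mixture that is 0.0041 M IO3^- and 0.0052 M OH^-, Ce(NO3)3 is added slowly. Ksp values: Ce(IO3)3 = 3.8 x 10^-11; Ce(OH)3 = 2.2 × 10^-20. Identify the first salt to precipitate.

Each salt begins to precipitate when Q = Ksp, i.e. when [Ce^3+] reaches its threshold.
For Ce(IO3)3: 3.8 x 10^-11 = (0.0041)^3 × [Ce^3+]  ⇒  [Ce^3+] = 5.5 × 10^-4 M.
For Ce(OH)3: 2.2 × 10^-20 = (0.0052)^3 × [Ce^3+]  ⇒  [Ce^3+] = 1.6 × 10^-13 M.
The salt with the lower threshold [Ce^3+] precipitates first: Ce(OH)3.

Ce(OH)3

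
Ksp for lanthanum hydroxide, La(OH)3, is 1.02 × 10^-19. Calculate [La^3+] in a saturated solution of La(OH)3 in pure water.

La(OH)3(s) ⇌ La^3+ + 3 OH^-
Ksp = [La^3+][OH^-]^3
With molar solubility s: [La^3+] = s, [OH^-] = 3s.
Ksp = s(3s)^3 = 27s^4
Solving, s = (1.02 × 10^-19/27)^(1/4) = 7.840 × 10^-6 M
[La^3+] = s = 7.84 x 10^-6 M

[La^3+] ≈ 7.84 x 10^-6 M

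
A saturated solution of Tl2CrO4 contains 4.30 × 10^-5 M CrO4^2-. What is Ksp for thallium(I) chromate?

Ksp = 3.18 × 10^-13

Tl2CrO4(s) <=> 2 Tl^+ + CrO4^2-
Stoichiometry gives [Tl^+] = (2/1)[CrO4^2-] = 8.600 × 10^-5 M.
Ksp = [Tl^+]^2[CrO4^2-]
Ksp = (8.600 × 10^-5)^2 × 4.30 × 10^-5 = 3.18 x 10^-13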